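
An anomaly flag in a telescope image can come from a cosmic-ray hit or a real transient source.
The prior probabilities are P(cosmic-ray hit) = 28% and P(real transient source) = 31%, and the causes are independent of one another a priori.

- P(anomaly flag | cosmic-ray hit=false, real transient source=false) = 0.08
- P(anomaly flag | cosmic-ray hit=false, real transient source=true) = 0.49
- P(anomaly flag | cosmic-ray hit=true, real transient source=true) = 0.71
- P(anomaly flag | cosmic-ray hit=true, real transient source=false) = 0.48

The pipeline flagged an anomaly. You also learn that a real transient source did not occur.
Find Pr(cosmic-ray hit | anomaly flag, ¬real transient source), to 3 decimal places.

Enumerate both values of cosmic-ray hit and weight by the priors:
  P(anomaly flag | ¬real transient source) = 0.08×0.72 + 0.48×0.28
        = 0.057600 + 0.134400 = 0.192000
Keeping only the cosmic-ray hit-present terms gives 0.134400, so
  P(cosmic-ray hit | anomaly flag, ¬real transient source) = 0.134400 / 0.192000 ≈ 0.700

Pr(cosmic-ray hit | anomaly flag, ¬real transient source) ≈ 0.700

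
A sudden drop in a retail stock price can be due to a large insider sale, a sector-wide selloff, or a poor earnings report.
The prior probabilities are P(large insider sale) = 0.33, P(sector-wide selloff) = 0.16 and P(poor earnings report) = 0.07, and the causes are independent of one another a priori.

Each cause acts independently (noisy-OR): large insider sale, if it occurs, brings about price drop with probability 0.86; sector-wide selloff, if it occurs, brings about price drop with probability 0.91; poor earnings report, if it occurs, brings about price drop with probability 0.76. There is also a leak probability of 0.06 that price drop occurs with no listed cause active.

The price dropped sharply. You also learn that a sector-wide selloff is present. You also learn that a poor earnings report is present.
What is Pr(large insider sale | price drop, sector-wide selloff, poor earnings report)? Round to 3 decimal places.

Pr(large insider sale | price drop, sector-wide selloff, poor earnings report) ≈ 0.334

Under noisy-OR, P(price drop | causes) = 1 − (1−0.06)·∏(1−qᵢ) over the active causes.
P(price drop | sector-wide selloff, poor earnings report) = 0.979696×0.67 + 0.997157×0.33 = 0.656396 + 0.329062 = 0.985458
Of this, 0.329062 comes from 0.997157×0.33 (the large insider sale=true cases).
So P(large insider sale | price drop, sector-wide selloff, poor earnings report) = 0.329062/0.985458 ≈ 0.334.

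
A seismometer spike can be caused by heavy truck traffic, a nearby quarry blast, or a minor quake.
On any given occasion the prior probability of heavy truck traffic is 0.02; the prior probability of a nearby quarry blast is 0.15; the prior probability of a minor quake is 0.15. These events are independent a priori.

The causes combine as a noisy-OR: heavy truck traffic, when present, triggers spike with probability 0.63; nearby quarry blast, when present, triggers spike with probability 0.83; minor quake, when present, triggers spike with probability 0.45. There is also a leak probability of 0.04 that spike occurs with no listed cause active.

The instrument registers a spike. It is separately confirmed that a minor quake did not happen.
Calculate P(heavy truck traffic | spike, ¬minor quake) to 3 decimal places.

P(heavy truck traffic | spike, ¬minor quake) ≈ 0.081

Under noisy-OR, P(spike | causes) = 1 − (1−0.04)·∏(1−qᵢ) over the active causes.
Numerator (weight on configurations with heavy truck traffic): 0.010962 + 0.002819 = 0.013781
The normalizing constant is 0.04×0.98×0.85 + 0.8368×0.98×0.15 + 0.6448×0.02×0.85 + 0.939616×0.02×0.15 = 0.170111
P(heavy truck traffic | spike, ¬minor quake) = 0.013781/0.170111 ≈ 0.081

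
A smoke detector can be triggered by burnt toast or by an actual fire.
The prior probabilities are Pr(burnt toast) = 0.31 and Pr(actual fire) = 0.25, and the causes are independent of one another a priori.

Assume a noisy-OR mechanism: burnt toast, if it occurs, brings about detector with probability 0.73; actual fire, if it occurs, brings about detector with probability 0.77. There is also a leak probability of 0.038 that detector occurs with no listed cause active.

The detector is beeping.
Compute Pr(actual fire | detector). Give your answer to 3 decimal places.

Under noisy-OR, P(detector | causes) = 1 − (1−0.038)·∏(1−qᵢ) over the active causes.
For the numerator, keep only actual fire=true terms: 0.134333 + 0.072870 = 0.207203
Denominator P(detector): 0.038·0.69·0.75 + 0.77874·0.69·0.25 + 0.74026·0.31·0.75 + 0.94026·0.31·0.25 = 0.398978
P(actual fire | detector) = 0.207203/0.398978 ≈ 0.519

Pr(actual fire | detector) ≈ 0.519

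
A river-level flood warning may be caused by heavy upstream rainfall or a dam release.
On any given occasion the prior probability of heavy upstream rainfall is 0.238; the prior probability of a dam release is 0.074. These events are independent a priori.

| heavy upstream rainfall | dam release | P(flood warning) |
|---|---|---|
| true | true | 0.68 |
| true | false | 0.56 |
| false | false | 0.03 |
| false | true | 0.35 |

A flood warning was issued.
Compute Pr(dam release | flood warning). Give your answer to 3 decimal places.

Pr(dam release | flood warning) ≈ 0.180

By total probability over the 4 (heavy upstream rainfall, dam release) configurations:
  P(flood warning) = 0.03×0.762×0.926 + 0.35×0.762×0.074 + 0.56×0.238×0.926 + 0.68×0.238×0.074
        = 0.021168 + 0.019736 + 0.123417 + 0.011976 = 0.176297
Configurations with dam release contribute 0.031712, so
  P(dam release | flood warning) = 0.031712 / 0.176297 ≈ 0.180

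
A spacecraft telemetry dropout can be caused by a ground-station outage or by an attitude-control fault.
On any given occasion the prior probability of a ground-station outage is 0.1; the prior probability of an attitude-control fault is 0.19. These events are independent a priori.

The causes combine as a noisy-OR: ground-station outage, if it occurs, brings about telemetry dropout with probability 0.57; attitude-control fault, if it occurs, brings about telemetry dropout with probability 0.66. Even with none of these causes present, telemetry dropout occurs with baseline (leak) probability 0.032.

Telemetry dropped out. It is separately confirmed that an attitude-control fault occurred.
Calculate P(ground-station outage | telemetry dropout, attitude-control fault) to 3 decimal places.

Under noisy-OR, P(telemetry dropout | causes) = 1 − (1−0.032)·∏(1−qᵢ) over the active causes.
By total probability over both values of ground-station outage:
  P(telemetry dropout | attitude-control fault) = 0.67088·0.9 + 0.858478·0.1
        = 0.603792 + 0.085848 = 0.689640
Keeping only the ground-station outage-present terms gives 0.085848, so
  P(ground-station outage | telemetry dropout, attitude-control fault) = 0.085848 / 0.689640 ≈ 0.124

P(ground-station outage | telemetry dropout, attitude-control fault) ≈ 0.124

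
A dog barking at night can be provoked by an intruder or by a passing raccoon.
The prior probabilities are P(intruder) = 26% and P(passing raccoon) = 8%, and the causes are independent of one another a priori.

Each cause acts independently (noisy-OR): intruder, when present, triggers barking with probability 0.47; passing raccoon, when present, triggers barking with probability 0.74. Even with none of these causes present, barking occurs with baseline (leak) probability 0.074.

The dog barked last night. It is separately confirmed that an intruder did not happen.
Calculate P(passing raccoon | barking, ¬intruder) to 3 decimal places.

P(passing raccoon | barking, ¬intruder) ≈ 0.472

Under noisy-OR, P(barking | causes) = 1 − (1−0.074)·∏(1−qᵢ) over the active causes.
Numerator (weight on configurations with passing raccoon): 0.75924×0.08 = 0.060739
Denominator P(barking | ¬intruder): 0.074×0.92 + 0.75924×0.08 = 0.128819
P(passing raccoon | barking, ¬intruder) = 0.060739/0.128819 ≈ 0.472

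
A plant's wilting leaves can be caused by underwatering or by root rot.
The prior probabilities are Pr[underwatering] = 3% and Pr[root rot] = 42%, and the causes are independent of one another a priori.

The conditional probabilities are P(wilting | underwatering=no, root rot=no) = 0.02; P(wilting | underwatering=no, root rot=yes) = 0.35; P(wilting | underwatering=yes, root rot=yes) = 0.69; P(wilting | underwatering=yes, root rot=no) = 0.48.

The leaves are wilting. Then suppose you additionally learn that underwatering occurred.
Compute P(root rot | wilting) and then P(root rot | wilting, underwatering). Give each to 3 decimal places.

P(root rot | wilting) ≈ 0.885; P(root rot | wilting, underwatering) ≈ 0.510

Weight on root rot=true, given the evidence: 0.142590 + 0.008694 = 0.151284
Normalizer over all consistent configurations: 0.02×0.97×0.58 + 0.35×0.97×0.42 + 0.48×0.03×0.58 + 0.69×0.03×0.42 = 0.170888
Posterior = 0.151284 / 0.170888 ≈ 0.885

With the extra evidence:
P(wilting | underwatering) = 0.48·0.58 + 0.69·0.42 = 0.278400 + 0.289800 = 0.568200
Restricting to configurations with root rot present: 0.69·0.42 = 0.289800.
P(root rot | wilting, underwatering) = 0.289800 / 0.568200 ≈ 0.510
Conditioning on underwatering lowers the posterior on root rot: the classic explaining-away effect in a common-effect structure.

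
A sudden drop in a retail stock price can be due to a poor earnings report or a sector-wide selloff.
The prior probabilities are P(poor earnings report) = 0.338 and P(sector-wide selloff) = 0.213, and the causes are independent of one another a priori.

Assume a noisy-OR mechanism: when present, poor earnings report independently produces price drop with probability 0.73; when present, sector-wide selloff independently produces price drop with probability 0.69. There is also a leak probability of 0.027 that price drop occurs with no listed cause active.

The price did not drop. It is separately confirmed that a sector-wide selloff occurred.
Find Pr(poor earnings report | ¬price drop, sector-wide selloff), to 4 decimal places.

Pr(poor earnings report | ¬price drop, sector-wide selloff) ≈ 0.1212

Under noisy-OR, P(price drop | causes) = 1 − (1−0.027)·∏(1−qᵢ) over the active causes.
P(¬price drop | sector-wide selloff) = 0.30163×0.662 + 0.08144×0.338 = 0.199679 + 0.027527 = 0.227206
Restricting to configurations with poor earnings report present: 0.08144×0.338 = 0.027527.
So P(poor earnings report | ¬price drop, sector-wide selloff) = 0.027527/0.227206 ≈ 0.1212.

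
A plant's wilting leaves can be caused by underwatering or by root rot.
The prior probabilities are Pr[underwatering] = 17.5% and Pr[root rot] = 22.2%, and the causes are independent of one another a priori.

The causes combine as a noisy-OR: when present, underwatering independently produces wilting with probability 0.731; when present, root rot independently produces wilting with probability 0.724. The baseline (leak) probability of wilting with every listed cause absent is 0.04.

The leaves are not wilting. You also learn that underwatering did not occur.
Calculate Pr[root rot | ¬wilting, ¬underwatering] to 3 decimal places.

Under noisy-OR, P(wilting | causes) = 1 − (1−0.04)·∏(1−qᵢ) over the active causes.
P(¬wilting | ¬underwatering) = 0.96*0.778 + 0.26496*0.222 = 0.746880 + 0.058821 = 0.805701
Restricting to configurations with root rot present: 0.26496*0.222 = 0.058821.
P(root rot | ¬wilting, ¬underwatering) = 0.058821 / 0.805701 ≈ 0.073

Pr[root rot | ¬wilting, ¬underwatering] ≈ 0.073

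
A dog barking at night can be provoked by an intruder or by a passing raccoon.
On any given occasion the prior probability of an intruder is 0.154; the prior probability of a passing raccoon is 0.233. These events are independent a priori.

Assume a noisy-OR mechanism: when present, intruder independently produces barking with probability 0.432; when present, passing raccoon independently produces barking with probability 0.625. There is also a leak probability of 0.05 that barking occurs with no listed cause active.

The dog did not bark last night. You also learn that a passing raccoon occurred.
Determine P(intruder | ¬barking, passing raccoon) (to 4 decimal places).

Under noisy-OR, P(barking | causes) = 1 − (1−0.05)·∏(1−qᵢ) over the active causes.
Enumerate both values of intruder and weight by the priors:
  P(¬barking | passing raccoon) = 0.35625*0.846 + 0.20235*0.154
        = 0.301387 + 0.031162 = 0.332549
The terms with intruder present sum to 0.031162, so
  P(intruder | ¬barking, passing raccoon) = 0.031162 / 0.332549 ≈ 0.0937

P(intruder | ¬barking, passing raccoon) ≈ 0.0937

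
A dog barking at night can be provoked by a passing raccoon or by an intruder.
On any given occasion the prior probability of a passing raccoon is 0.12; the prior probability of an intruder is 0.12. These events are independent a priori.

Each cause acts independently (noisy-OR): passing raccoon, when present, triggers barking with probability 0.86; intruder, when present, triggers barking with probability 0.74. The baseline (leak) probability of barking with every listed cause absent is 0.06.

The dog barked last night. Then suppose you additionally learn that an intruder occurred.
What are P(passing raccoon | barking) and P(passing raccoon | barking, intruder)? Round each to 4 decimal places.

Under noisy-OR, P(barking | causes) = 1 − (1−0.06)·∏(1−qᵢ) over the active causes.
Numerator (weight on configurations with passing raccoon): 0.091703 + 0.013907 = 0.105610
The normalizing constant is 0.06·0.88·0.88 + 0.7556·0.88·0.12 + 0.8684·0.12·0.88 + 0.965784·0.12·0.12 = 0.231865
P(passing raccoon | barking) = 0.105610/0.231865 ≈ 0.4555

Now also conditioning on intruder=true:
By total probability over both values of passing raccoon:
  P(barking | intruder) = 0.7556*0.88 + 0.965784*0.12
        = 0.664928 + 0.115894 = 0.780822
Configurations with passing raccoon contribute 0.115894, so
  P(passing raccoon | barking, intruder) = 0.115894 / 0.780822 ≈ 0.1484

P(passing raccoon | barking) ≈ 0.4555; P(passing raccoon | barking, intruder) ≈ 0.1484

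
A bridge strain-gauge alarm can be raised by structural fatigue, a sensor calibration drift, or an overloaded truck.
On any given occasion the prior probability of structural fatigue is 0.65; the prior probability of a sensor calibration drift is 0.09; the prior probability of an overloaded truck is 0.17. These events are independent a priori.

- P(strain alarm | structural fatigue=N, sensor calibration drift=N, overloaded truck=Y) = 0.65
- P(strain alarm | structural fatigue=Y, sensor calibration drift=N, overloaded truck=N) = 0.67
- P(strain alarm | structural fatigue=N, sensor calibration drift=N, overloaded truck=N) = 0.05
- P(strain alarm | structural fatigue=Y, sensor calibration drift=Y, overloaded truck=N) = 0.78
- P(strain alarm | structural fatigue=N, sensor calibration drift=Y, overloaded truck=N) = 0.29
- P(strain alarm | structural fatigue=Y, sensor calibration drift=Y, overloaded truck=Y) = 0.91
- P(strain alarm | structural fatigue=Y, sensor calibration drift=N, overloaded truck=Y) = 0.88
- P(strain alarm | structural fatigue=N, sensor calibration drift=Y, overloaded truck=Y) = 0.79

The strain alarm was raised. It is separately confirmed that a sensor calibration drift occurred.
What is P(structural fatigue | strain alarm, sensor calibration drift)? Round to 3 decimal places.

P(structural fatigue | strain alarm, sensor calibration drift) ≈ 0.799

P(strain alarm | sensor calibration drift) = 0.29·0.35·0.83 + 0.79·0.35·0.17 + 0.78·0.65·0.83 + 0.91·0.65·0.17 = 0.084245 + 0.047005 + 0.420810 + 0.100555 = 0.652615
Of this, 0.521365 comes from 0.420810 + 0.100555 (the structural fatigue=true cases).
Hence the posterior is 0.521365/0.652615 ≈ 0.799.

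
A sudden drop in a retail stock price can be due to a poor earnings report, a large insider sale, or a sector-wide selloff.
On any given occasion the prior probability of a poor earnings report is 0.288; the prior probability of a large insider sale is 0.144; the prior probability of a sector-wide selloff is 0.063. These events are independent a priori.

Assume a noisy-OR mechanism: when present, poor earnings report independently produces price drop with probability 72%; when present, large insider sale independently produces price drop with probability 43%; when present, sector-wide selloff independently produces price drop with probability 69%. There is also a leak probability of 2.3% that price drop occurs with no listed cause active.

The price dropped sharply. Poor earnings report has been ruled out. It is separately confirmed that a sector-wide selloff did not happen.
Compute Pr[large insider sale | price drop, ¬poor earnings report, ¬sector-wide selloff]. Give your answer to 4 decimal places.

Under noisy-OR, P(price drop | causes) = 1 − (1−0.023)·∏(1−qᵢ) over the active causes.
Sum P(price drop|·) weighted by the priors over both values of large insider sale:
  P(price drop | ¬poor earnings report, ¬sector-wide selloff) = 0.023·0.856 + 0.44311·0.144
        = 0.019688 + 0.063808 = 0.083496
The terms with large insider sale present sum to 0.063808, so
  P(large insider sale | price drop, ¬poor earnings report, ¬sector-wide selloff) = 0.063808 / 0.083496 ≈ 0.7642

Pr[large insider sale | price drop, ¬poor earnings report, ¬sector-wide selloff] ≈ 0.7642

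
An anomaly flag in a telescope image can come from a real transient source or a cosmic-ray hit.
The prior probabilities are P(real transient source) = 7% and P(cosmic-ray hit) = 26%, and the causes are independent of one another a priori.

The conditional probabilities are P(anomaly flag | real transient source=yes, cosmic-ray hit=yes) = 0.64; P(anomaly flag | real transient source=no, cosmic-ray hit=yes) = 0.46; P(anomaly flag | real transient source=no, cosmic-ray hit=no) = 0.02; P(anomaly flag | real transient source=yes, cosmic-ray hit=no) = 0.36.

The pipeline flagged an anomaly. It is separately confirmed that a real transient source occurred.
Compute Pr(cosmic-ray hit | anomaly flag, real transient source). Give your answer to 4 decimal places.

Enumerate both values of cosmic-ray hit and weight by the priors:
  P(anomaly flag | real transient source) = 0.36·0.74 + 0.64·0.26
        = 0.266400 + 0.166400 = 0.432800
Keeping only the cosmic-ray hit-present terms gives 0.166400, so
  P(cosmic-ray hit | anomaly flag, real transient source) = 0.166400 / 0.432800 ≈ 0.3845

Pr(cosmic-ray hit | anomaly flag, real transient source) ≈ 0.3845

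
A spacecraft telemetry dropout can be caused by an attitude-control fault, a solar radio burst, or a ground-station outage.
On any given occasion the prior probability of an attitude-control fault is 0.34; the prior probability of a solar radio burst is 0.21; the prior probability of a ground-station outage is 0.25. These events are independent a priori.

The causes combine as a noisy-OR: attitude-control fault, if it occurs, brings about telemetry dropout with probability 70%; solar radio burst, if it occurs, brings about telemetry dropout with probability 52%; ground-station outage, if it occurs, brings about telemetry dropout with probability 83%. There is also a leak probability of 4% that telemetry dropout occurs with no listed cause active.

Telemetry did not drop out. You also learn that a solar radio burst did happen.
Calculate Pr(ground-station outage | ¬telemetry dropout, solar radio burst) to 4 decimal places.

Pr(ground-station outage | ¬telemetry dropout, solar radio burst) ≈ 0.0536

Under noisy-OR, P(telemetry dropout | causes) = 1 − (1−0.04)·∏(1−qᵢ) over the active causes.
By total probability over the 4 (attitude-control fault, ground-station outage) configurations:
  P(¬telemetry dropout | solar radio burst) = 0.4608*0.66*0.75 + 0.078336*0.66*0.25 + 0.13824*0.34*0.75 + 0.023501*0.34*0.25
        = 0.228096 + 0.012925 + 0.035251 + 0.001998 = 0.278270
Configurations with ground-station outage contribute 0.014923, so
  P(ground-station outage | ¬telemetry dropout, solar radio burst) = 0.014923 / 0.278270 ≈ 0.0536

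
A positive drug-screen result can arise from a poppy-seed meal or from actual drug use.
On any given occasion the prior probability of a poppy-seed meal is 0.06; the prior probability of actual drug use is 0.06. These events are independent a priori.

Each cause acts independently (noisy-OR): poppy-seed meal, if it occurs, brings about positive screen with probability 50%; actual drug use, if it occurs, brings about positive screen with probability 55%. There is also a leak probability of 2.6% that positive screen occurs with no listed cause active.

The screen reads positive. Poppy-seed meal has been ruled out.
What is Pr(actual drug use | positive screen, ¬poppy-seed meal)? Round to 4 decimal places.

Pr(actual drug use | positive screen, ¬poppy-seed meal) ≈ 0.5796

Under noisy-OR, P(positive screen | causes) = 1 − (1−0.026)·∏(1−qᵢ) over the active causes.
P(positive screen | ¬poppy-seed meal) = 0.026*0.94 + 0.5617*0.06 = 0.024440 + 0.033702 = 0.058142
Restricting to configurations with actual drug use present: 0.5617*0.06 = 0.033702.
So P(actual drug use | positive screen, ¬poppy-seed meal) = 0.033702/0.058142 ≈ 0.5796.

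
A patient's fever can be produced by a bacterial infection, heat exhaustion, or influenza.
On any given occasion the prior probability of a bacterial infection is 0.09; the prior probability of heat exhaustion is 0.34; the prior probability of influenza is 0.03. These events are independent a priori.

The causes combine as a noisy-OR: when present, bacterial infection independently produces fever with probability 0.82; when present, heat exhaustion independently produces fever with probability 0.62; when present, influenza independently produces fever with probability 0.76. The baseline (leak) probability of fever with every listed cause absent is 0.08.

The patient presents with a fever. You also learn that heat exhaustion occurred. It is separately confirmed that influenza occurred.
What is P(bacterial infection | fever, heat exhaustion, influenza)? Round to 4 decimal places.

P(bacterial infection | fever, heat exhaustion, influenza) ≈ 0.0961

Under noisy-OR, P(fever | causes) = 1 − (1−0.08)·∏(1−qᵢ) over the active causes.
For the numerator, keep only bacterial infection=true terms: 0.984897·0.09 = 0.088641
Normalizer over all consistent configurations: 0.916096·0.91 + 0.984897·0.09 = 0.922288
P(bacterial infection | fever, heat exhaustion, influenza) = 0.088641/0.922288 ≈ 0.0961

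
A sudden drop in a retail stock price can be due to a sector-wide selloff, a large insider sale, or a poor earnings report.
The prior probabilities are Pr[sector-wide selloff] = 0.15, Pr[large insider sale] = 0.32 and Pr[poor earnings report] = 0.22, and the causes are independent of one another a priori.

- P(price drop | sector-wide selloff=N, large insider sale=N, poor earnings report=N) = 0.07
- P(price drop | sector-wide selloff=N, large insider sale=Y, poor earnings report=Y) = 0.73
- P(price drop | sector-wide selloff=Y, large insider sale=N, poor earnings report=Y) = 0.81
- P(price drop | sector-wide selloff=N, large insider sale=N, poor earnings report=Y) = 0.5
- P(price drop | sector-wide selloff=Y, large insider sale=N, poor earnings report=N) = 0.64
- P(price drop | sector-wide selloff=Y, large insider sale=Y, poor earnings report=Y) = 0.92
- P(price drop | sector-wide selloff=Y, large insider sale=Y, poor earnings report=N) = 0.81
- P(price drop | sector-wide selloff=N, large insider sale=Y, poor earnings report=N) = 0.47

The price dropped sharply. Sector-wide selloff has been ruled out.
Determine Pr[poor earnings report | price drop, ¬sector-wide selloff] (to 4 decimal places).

P(price drop | ¬sector-wide selloff) = 0.07·0.68·0.78 + 0.5·0.68·0.22 + 0.47·0.32·0.78 + 0.73·0.32·0.22 = 0.037128 + 0.074800 + 0.117312 + 0.051392 = 0.280632
Of this, 0.126192 comes from 0.074800 + 0.051392 (the poor earnings report=true cases).
So P(poor earnings report | price drop, ¬sector-wide selloff) = 0.126192/0.280632 ≈ 0.4497.

Pr[poor earnings report | price drop, ¬sector-wide selloff] ≈ 0.4497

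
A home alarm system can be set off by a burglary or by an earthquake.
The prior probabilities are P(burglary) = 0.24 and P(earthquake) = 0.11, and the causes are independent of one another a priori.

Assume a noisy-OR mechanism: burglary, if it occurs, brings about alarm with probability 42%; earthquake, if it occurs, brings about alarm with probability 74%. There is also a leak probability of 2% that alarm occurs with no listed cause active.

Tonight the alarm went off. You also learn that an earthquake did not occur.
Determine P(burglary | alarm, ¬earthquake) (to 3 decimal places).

Under noisy-OR, P(alarm | causes) = 1 − (1−0.02)·∏(1−qᵢ) over the active causes.
Weight on burglary=true, given the evidence: 0.4316*0.24 = 0.103584
The normalizing constant is 0.02*0.76 + 0.4316*0.24 = 0.118784
P(burglary | alarm, ¬earthquake) = 0.103584/0.118784 ≈ 0.872

P(burglary | alarm, ¬earthquake) ≈ 0.872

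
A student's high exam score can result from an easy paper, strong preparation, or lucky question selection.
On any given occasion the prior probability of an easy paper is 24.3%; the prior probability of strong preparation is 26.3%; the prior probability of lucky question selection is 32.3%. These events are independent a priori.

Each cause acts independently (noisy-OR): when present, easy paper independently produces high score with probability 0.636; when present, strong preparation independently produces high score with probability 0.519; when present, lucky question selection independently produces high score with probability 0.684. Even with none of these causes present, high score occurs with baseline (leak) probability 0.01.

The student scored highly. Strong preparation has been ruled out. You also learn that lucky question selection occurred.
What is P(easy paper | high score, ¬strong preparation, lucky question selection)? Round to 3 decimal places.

Under noisy-OR, P(high score | causes) = 1 − (1−0.01)·∏(1−qᵢ) over the active causes.
Numerator (weight on configurations with easy paper): 0.886126·0.243 = 0.215329
Normalizer over all consistent configurations: 0.68716·0.757 + 0.886126·0.243 = 0.735509
Posterior = 0.215329 / 0.735509 ≈ 0.293

P(easy paper | high score, ¬strong preparation, lucky question selection) ≈ 0.293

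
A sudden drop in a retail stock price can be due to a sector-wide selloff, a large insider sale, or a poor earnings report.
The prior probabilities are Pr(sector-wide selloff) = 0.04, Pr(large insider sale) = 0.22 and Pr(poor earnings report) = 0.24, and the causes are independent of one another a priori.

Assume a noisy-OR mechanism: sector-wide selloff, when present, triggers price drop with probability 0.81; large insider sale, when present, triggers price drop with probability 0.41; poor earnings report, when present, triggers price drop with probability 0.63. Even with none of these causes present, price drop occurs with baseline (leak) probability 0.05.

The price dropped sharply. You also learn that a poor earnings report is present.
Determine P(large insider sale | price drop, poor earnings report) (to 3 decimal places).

Under noisy-OR, P(price drop | causes) = 1 − (1−0.05)·∏(1−qᵢ) over the active causes.
Weight on large insider sale=true, given the evidence: 0.167400 + 0.008453 = 0.175853
Denominator P(price drop | poor earnings report): 0.6485×0.96×0.78 + 0.792615×0.96×0.22 + 0.933215×0.04×0.78 + 0.960597×0.04×0.22 = 0.690566
Posterior = 0.175853 / 0.690566 ≈ 0.255

P(large insider sale | price drop, poor earnings report) ≈ 0.255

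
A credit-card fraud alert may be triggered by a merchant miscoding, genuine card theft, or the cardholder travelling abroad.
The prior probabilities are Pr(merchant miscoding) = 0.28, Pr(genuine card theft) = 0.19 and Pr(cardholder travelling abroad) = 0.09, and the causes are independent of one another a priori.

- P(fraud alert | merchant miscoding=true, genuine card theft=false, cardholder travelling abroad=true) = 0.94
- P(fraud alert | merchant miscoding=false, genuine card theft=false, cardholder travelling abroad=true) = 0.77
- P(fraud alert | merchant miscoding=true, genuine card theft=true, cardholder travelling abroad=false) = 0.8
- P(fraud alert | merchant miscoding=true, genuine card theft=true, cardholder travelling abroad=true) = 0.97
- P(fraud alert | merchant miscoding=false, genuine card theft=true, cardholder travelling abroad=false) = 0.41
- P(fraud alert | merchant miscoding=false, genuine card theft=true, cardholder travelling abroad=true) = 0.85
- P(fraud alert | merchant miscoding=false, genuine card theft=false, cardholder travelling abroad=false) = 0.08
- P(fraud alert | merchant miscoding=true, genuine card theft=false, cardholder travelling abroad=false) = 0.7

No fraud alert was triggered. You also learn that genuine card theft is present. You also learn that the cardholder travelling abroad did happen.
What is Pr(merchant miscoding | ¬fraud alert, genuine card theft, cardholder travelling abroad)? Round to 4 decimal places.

P(¬fraud alert | genuine card theft, cardholder travelling abroad) = 0.15*0.72 + 0.03*0.28 = 0.108000 + 0.008400 = 0.116400
Of this, 0.008400 comes from 0.03*0.28 (the merchant miscoding=true cases).
Hence the posterior is 0.008400/0.116400 ≈ 0.0722.

Pr(merchant miscoding | ¬fraud alert, genuine card theft, cardholder travelling abroad) ≈ 0.0722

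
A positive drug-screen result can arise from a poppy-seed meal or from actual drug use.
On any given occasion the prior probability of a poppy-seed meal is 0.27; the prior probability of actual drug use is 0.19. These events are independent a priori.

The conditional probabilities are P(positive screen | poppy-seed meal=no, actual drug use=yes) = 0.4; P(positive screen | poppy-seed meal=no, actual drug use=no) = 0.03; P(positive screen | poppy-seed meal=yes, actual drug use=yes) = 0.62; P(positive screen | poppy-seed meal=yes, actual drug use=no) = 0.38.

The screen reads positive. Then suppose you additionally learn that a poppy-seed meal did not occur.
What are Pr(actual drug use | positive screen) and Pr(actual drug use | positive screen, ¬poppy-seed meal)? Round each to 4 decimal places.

By total probability over the 4 (poppy-seed meal, actual drug use) configurations:
  P(positive screen) = 0.03×0.73×0.81 + 0.4×0.73×0.19 + 0.38×0.27×0.81 + 0.62×0.27×0.19
        = 0.017739 + 0.055480 + 0.083106 + 0.031806 = 0.188131
Keeping only the actual drug use-present terms gives 0.087286, so
  P(actual drug use | positive screen) = 0.087286 / 0.188131 ≈ 0.4640

With the extra evidence:
By total probability over both values of actual drug use:
  P(positive screen | ¬poppy-seed meal) = 0.03×0.81 + 0.4×0.19
        = 0.024300 + 0.076000 = 0.100300
The terms with actual drug use present sum to 0.076000, so
  P(actual drug use | positive screen, ¬poppy-seed meal) = 0.076000 / 0.100300 ≈ 0.7577

Pr(actual drug use | positive screen) ≈ 0.4640; Pr(actual drug use | positive screen, ¬poppy-seed meal) ≈ 0.7577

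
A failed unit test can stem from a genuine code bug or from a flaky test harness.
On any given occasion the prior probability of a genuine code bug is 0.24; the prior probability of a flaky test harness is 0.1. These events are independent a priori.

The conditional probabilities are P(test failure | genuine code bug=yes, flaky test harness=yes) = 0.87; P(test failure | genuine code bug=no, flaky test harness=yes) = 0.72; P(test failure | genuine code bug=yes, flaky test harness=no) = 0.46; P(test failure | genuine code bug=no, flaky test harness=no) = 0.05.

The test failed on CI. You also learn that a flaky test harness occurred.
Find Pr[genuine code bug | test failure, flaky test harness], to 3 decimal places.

For the numerator, keep only genuine code bug=true terms: 0.87*0.24 = 0.208800
Denominator P(test failure | flaky test harness): 0.72*0.76 + 0.87*0.24 = 0.756000
P(genuine code bug | test failure, flaky test harness) = 0.208800/0.756000 ≈ 0.276

Pr[genuine code bug | test failure, flaky test harness] ≈ 0.276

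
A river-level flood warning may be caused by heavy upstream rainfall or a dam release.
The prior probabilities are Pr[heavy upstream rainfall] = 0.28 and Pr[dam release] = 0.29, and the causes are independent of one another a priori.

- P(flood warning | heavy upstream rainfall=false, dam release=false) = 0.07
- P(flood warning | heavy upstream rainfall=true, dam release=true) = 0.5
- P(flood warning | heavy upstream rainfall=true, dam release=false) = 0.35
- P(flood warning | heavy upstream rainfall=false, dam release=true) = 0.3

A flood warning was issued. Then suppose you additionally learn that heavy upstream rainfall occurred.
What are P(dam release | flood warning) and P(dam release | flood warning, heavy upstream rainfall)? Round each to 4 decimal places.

P(dam release | flood warning) ≈ 0.4949; P(dam release | flood warning, heavy upstream rainfall) ≈ 0.3685

P(flood warning) = 0.07*0.72*0.71 + 0.3*0.72*0.29 + 0.35*0.28*0.71 + 0.5*0.28*0.29 = 0.035784 + 0.062640 + 0.069580 + 0.040600 = 0.208604
Restricting to configurations with dam release present: 0.062640 + 0.040600 = 0.103240.
Hence the posterior is 0.103240/0.208604 ≈ 0.4949.

With the extra evidence:
P(flood warning | heavy upstream rainfall) = 0.35·0.71 + 0.5·0.29 = 0.248500 + 0.145000 = 0.393500
Of this, 0.145000 comes from 0.5·0.29 (the dam release=true cases).
P(dam release | flood warning, heavy upstream rainfall) = 0.145000 / 0.393500 ≈ 0.3685
— heavy upstream rainfall explains away the evidence for dam release.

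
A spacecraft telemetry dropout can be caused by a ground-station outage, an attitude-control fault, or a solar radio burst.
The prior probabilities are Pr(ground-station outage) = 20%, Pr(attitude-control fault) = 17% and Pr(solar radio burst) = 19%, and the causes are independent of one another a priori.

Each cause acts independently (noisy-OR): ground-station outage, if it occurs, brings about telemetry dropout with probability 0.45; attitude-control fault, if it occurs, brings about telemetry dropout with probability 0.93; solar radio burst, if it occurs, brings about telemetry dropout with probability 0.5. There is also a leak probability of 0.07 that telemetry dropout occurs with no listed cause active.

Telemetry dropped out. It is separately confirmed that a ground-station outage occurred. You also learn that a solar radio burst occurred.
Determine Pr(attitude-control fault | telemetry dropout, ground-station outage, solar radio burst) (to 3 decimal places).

Under noisy-OR, P(telemetry dropout | causes) = 1 − (1−0.07)·∏(1−qᵢ) over the active causes.
P(telemetry dropout | ground-station outage, solar radio burst) = 0.74425*0.83 + 0.982098*0.17 = 0.617727 + 0.166957 = 0.784684
Restricting to configurations with attitude-control fault present: 0.982098*0.17 = 0.166957.
So P(attitude-control fault | telemetry dropout, ground-station outage, solar radio burst) = 0.166957/0.784684 ≈ 0.213.

Pr(attitude-control fault | telemetry dropout, ground-station outage, solar radio burst) ≈ 0.213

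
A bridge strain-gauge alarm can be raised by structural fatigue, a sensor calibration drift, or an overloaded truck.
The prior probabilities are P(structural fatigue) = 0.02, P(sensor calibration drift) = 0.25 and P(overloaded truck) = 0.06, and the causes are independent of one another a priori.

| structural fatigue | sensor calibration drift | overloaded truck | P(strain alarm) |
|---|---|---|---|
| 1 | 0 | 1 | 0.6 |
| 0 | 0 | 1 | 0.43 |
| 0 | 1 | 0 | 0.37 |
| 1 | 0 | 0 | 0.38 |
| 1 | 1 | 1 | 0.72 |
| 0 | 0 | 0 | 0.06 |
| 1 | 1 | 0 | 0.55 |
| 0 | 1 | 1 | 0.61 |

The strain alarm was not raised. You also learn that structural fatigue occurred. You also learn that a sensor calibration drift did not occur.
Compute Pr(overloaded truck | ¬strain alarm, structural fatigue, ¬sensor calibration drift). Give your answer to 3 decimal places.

Sum P(¬strain alarm|·) weighted by the priors over both values of overloaded truck:
  P(¬strain alarm | structural fatigue, ¬sensor calibration drift) = 0.62×0.94 + 0.4×0.06
        = 0.582800 + 0.024000 = 0.606800
Keeping only the overloaded truck-present terms gives 0.024000, so
  P(overloaded truck | ¬strain alarm, structural fatigue, ¬sensor calibration drift) = 0.024000 / 0.606800 ≈ 0.040

Pr(overloaded truck | ¬strain alarm, structural fatigue, ¬sensor calibration drift) ≈ 0.040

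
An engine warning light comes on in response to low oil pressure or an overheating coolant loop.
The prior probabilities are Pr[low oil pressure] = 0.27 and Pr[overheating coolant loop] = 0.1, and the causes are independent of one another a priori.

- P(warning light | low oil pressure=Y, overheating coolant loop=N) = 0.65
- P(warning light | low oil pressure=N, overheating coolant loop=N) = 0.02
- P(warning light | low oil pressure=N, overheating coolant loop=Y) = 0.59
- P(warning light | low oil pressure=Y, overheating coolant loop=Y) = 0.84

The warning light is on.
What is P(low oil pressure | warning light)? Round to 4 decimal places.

P(low oil pressure | warning light) ≈ 0.7627

Weight on low oil pressure=true, given the evidence: 0.157950 + 0.022680 = 0.180630
Denominator P(warning light): 0.02×0.73×0.9 + 0.59×0.73×0.1 + 0.65×0.27×0.9 + 0.84×0.27×0.1 = 0.236840
Posterior = 0.180630 / 0.236840 ≈ 0.7627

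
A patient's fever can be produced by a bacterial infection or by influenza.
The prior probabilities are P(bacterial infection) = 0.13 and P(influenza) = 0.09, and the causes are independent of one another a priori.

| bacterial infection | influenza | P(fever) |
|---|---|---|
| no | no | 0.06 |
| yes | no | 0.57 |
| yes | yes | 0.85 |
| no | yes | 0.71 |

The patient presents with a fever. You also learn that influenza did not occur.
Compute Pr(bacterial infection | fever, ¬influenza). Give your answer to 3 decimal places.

Numerator (weight on configurations with bacterial infection): 0.57×0.13 = 0.074100
Denominator P(fever | ¬influenza): 0.06×0.87 + 0.57×0.13 = 0.126300
P(bacterial infection | fever, ¬influenza) = 0.074100/0.126300 ≈ 0.587

Pr(bacterial infection | fever, ¬influenza) ≈ 0.587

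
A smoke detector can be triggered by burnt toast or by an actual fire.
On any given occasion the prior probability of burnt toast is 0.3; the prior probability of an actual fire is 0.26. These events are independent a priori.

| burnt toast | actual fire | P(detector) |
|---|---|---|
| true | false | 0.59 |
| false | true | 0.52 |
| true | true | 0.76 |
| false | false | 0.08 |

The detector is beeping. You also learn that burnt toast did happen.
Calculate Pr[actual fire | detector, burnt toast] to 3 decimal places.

P(detector | burnt toast) = 0.59·0.74 + 0.76·0.26 = 0.436600 + 0.197600 = 0.634200
The actual fire-present share is 0.76·0.26 = 0.197600.
So P(actual fire | detector, burnt toast) = 0.197600/0.634200 ≈ 0.312.

Pr[actual fire | detector, burnt toast] ≈ 0.312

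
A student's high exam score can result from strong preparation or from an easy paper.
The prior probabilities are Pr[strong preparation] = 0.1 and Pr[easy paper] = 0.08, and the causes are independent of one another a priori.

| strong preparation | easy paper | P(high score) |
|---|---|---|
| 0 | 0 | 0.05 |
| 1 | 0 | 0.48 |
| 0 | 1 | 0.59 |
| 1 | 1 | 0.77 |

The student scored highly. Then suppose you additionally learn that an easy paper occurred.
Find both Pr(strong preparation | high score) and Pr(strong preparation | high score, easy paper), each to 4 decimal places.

Pr(strong preparation | high score) ≈ 0.3750; Pr(strong preparation | high score, easy paper) ≈ 0.1266

Enumerate the 4 (strong preparation, easy paper) configurations and weight by the priors:
  P(high score) = 0.05·0.9·0.92 + 0.59·0.9·0.08 + 0.48·0.1·0.92 + 0.77·0.1·0.08
        = 0.041400 + 0.042480 + 0.044160 + 0.006160 = 0.134200
Keeping only the strong preparation-present terms gives 0.050320, so
  P(strong preparation | high score) = 0.050320 / 0.134200 ≈ 0.3750

Now also conditioning on easy paper=true:
By total probability over both values of strong preparation:
  P(high score | easy paper) = 0.59·0.9 + 0.77·0.1
        = 0.531000 + 0.077000 = 0.608000
Configurations with strong preparation contribute 0.077000, so
  P(strong preparation | high score, easy paper) = 0.077000 / 0.608000 ≈ 0.1266
This is intercausal reasoning (explaining away): once easy paper accounts for the high score, strong preparation becomes less likely.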